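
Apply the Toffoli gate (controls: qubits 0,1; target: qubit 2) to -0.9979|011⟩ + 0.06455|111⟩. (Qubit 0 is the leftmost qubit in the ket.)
-0.9979|011⟩ + 0.06455|110⟩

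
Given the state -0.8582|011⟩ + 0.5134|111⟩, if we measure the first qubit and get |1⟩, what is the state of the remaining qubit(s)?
|11⟩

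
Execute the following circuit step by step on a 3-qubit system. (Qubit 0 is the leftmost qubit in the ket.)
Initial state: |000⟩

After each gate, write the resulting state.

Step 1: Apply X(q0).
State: |100⟩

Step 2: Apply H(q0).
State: 1/√2|000⟩ - 1/√2|100⟩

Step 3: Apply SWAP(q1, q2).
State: 1/√2|000⟩ - 1/√2|100⟩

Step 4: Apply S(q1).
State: 1/√2|000⟩ - 1/√2|100⟩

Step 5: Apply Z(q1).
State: 1/√2|000⟩ - 1/√2|100⟩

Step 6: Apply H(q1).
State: 1/2|000⟩ + 1/2|010⟩ - 1/2|100⟩ - 1/2|110⟩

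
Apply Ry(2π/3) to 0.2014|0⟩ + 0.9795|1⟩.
-0.7476|0⟩ + 0.6642|1⟩

Ry(2π/3) = [[cos(θ/2), −sin(θ/2)], [sin(θ/2), cos(θ/2)]]; θ = 2π/3, cos(θ/2) ≈ 0.5, sin(θ/2) ≈ 0.866025.
With a = amp(|0⟩) = 0.2014 and b = amp(|1⟩) = 0.9795:
new amp(|0⟩) = (0.5)·a + (-0.866025)·b = -0.7476
new amp(|1⟩) = (0.866025)·a + (0.5)·b = 0.6642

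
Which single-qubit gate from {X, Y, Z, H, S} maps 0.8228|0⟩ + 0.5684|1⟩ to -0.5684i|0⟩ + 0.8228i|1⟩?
Y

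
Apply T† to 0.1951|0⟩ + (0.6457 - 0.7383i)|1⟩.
0.1951|0⟩ + (-0.06548 - 0.9786i)|1⟩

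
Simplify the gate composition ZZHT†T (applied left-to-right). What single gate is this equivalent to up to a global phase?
H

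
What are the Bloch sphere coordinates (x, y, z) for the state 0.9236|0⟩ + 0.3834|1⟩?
(0.7082, 0, 0.706)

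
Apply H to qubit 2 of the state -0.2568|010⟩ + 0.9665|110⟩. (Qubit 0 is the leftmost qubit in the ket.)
-0.1816|010⟩ - 0.1816|011⟩ + 0.6834|110⟩ + 0.6834|111⟩

H on qubit 2 mixes each pair of kets that differ only in qubit 2: amplitudes (a, b) of (|…0…⟩, |…1…⟩) become ((a + b)/√2, (a − b)/√2). Kets absent from the input have amplitude 0.
(|010⟩, |011⟩): (a, b) = (-0.2568, 0) → (-0.1816, -0.1816)
(|110⟩, |111⟩): (a, b) = (0.9665, 0) → (0.6834, 0.6834)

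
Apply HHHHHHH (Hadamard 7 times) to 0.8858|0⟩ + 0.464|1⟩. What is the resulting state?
0.9545|0⟩ + 0.2983|1⟩

H² = I, so H^7 = H: a single Hadamard. With (a, b) = (0.8858, 0.464), H gives ((a + b)/√2, (a − b)/√2) = (0.9545, 0.2983).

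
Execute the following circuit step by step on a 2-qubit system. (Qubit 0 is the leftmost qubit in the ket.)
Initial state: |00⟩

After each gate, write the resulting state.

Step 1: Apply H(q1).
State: 1/√2|00⟩ + 1/√2|01⟩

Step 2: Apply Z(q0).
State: 1/√2|00⟩ + 1/√2|01⟩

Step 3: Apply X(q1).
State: 1/√2|00⟩ + 1/√2|01⟩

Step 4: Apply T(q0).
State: 1/√2|00⟩ + 1/√2|01⟩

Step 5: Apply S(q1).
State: 1/√2|00⟩ + (1/√2)i|01⟩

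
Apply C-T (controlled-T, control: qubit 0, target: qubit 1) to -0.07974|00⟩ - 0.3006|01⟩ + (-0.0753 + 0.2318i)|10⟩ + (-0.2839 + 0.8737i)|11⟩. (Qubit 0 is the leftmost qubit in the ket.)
-0.07974|00⟩ - 0.3006|01⟩ + (-0.0753 + 0.2318i)|10⟩ + (-0.8185 + 0.4171i)|11⟩

C-T leaves the control-|0⟩ kets |00⟩, |01⟩ unchanged and applies T to qubit 1 on the control-|1⟩ pair (|10⟩, |11⟩).
T = [[1, 0], [0, (1/√2 + (1/√2)i)]].
With a = amp(|10⟩) = (-0.0753 + 0.2318i) and b = amp(|11⟩) = (-0.2839 + 0.8737i):
new amp(|10⟩) = (1)·a = (-0.0753 + 0.2318i)
new amp(|11⟩) = (1/√2 + (1/√2)i)·b = (-0.8185 + 0.4171i)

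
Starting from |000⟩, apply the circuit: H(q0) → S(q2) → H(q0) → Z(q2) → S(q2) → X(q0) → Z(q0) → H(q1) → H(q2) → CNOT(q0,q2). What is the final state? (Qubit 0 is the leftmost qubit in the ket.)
-1/2|100⟩ - 1/2|101⟩ - 1/2|110⟩ - 1/2|111⟩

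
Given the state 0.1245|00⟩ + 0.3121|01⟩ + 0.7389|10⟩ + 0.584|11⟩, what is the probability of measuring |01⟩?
0.09741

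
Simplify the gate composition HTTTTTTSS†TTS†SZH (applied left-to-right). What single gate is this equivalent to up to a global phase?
X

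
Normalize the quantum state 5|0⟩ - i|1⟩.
0.9806|0⟩ - 0.1961i|1⟩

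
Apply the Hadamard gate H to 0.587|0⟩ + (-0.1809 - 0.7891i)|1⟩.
(0.2872 - 0.558i)|0⟩ + (0.543 + 0.558i)|1⟩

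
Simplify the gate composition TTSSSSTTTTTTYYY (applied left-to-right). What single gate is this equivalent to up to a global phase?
Y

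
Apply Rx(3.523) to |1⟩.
-0.9819i|0⟩ - 0.1895|1⟩

Rx(3.523) = [[cos(θ/2), −i·sin(θ/2)], [−i·sin(θ/2), cos(θ/2)]]; θ = 3.523, cos(θ/2) ≈ -0.18955, sin(θ/2) ≈ 0.981871.
With a = amp(|0⟩) = 0 and b = amp(|1⟩) = 1:
new amp(|0⟩) = (-0.18955)·a + (-0.981871i)·b = -0.9819i
new amp(|1⟩) = (-0.981871i)·a + (-0.18955)·b = -0.1895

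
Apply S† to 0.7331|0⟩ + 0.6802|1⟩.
0.7331|0⟩ - 0.6802i|1⟩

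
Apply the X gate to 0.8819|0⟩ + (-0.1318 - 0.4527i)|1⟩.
(-0.1318 - 0.4527i)|0⟩ + 0.8819|1⟩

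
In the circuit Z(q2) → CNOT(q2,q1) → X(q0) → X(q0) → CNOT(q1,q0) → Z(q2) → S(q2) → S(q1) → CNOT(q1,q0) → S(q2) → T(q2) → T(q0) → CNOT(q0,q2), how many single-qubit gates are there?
9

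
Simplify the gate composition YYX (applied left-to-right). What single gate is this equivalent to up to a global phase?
X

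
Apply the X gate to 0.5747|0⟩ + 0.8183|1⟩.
0.8183|0⟩ + 0.5747|1⟩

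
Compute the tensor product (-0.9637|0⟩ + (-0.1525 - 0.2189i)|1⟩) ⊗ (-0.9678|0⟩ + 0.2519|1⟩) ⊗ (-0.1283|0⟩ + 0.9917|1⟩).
-0.1197|000⟩ + 0.9249|001⟩ + 0.03115|010⟩ - 0.2407|011⟩ + (-0.01894 - 0.02718i)|100⟩ + (0.1464 + 0.2101i)|101⟩ + (0.004929 + 0.007075i)|110⟩ + (-0.0381 - 0.05468i)|111⟩

amp(|b₁b₂…⟩) = product of the factor amplitudes for bits b₁, b₂, …; only kets whose every factor amplitude is nonzero survive.
|000⟩: (-0.9637)(-0.9678)(-0.1283) = -0.1197
|001⟩: (-0.9637)(-0.9678)(0.9917) = 0.9249
|010⟩: (-0.9637)(0.2519)(-0.1283) = 0.03115
|011⟩: (-0.9637)(0.2519)(0.9917) = -0.2407
|100⟩: (-0.1525 - 0.2189i)(-0.9678)(-0.1283) = (-0.01894 - 0.02718i)
|101⟩: (-0.1525 - 0.2189i)(-0.9678)(0.9917) = (0.1464 + 0.2101i)
|110⟩: (-0.1525 - 0.2189i)(0.2519)(-0.1283) = (0.004929 + 0.007075i)
|111⟩: (-0.1525 - 0.2189i)(0.2519)(0.9917) = (-0.0381 - 0.05468i)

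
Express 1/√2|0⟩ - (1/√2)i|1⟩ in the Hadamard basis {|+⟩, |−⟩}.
(1/2 - (1/2)i)|+⟩ + (1/2 + (1/2)i)|−⟩

With |ψ⟩ = α|0⟩ + β|1⟩, the Hadamard-basis coefficients are ⟨+|ψ⟩ = (α + β)/√2 and ⟨−|ψ⟩ = (α − β)/√2.
Here α = 1/√2, β = -(1/√2)i: (α + β)/√2 = (1/2 - (1/2)i), (α − β)/√2 = (1/2 + (1/2)i).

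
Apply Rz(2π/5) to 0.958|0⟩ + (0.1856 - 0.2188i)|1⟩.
(0.775 - 0.5631i)|0⟩ + (0.2788 - 0.06792i)|1⟩

Rz(2π/5) = [[e^(−iθ/2), 0], [0, e^(iθ/2)]] with e^(±iθ/2) = cos(θ/2) ± i·sin(θ/2); θ = 2π/5, cos(θ/2) ≈ 0.809017, sin(θ/2) ≈ 0.587785.
With a = amp(|0⟩) = 0.958 and b = amp(|1⟩) = (0.1856 - 0.2188i):
new amp(|0⟩) = (0.809017 - 0.587785i)·a = (0.775 - 0.5631i)
new amp(|1⟩) = (0.809017 + 0.587785i)·b = (0.2788 - 0.06792i)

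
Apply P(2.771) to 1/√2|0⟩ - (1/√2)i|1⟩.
1/√2|0⟩ + (0.2561 + 0.6591i)|1⟩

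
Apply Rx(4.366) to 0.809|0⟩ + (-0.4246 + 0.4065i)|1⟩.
(-0.1322 + 0.3475i)|0⟩ + (0.244 - 0.8957i)|1⟩

Rx(4.366) = [[cos(θ/2), −i·sin(θ/2)], [−i·sin(θ/2), cos(θ/2)]]; θ = 4.366, cos(θ/2) ≈ -0.574672, sin(θ/2) ≈ 0.818384.
With a = amp(|0⟩) = 0.809 and b = amp(|1⟩) = (-0.4246 + 0.4065i):
new amp(|0⟩) = (-0.574672)·a + (-0.818384i)·b = (-0.1322 + 0.3475i)
new amp(|1⟩) = (-0.818384i)·a + (-0.574672)·b = (0.244 - 0.8957i)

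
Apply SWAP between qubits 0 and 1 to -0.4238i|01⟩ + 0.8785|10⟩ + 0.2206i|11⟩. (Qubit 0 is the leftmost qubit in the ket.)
0.8785|01⟩ - 0.4238i|10⟩ + 0.2206i|11⟩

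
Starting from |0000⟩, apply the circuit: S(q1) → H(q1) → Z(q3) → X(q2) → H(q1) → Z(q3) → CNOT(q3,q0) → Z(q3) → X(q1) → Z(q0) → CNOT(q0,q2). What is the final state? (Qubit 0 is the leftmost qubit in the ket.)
|0110⟩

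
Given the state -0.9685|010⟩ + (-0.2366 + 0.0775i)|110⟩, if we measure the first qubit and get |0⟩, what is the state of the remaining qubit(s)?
-|10⟩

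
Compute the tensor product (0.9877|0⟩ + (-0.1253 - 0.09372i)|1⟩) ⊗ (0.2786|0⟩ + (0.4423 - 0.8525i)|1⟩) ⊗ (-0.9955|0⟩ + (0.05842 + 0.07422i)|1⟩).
-0.2739|000⟩ + (0.01608 + 0.02042i)|001⟩ + (-0.4349 + 0.8382i)|010⟩ + (0.08802 - 0.01677i)|011⟩ + (0.03475 + 0.02599i)|100⟩ + (-0.0001014 - 0.004116i)|101⟩ + (0.1347 - 0.06507i)|110⟩ + (-0.01276 - 0.006225i)|111⟩

amp(|b₁b₂…⟩) = product of the factor amplitudes for bits b₁, b₂, …; only kets whose every factor amplitude is nonzero survive.
|000⟩: (0.9877)(0.2786)(-0.9955) = -0.2739
|001⟩: (0.9877)(0.2786)(0.05842 + 0.07422i) = (0.01608 + 0.02042i)
|010⟩: (0.9877)(0.4423 - 0.8525i)(-0.9955) = (-0.4349 + 0.8382i)
|011⟩: (0.9877)(0.4423 - 0.8525i)(0.05842 + 0.07422i) = (0.08802 - 0.01677i)
|100⟩: (-0.1253 - 0.09372i)(0.2786)(-0.9955) = (0.03475 + 0.02599i)
|101⟩: (-0.1253 - 0.09372i)(0.2786)(0.05842 + 0.07422i) = (-0.0001014 - 0.004116i)
|110⟩: (-0.1253 - 0.09372i)(0.4423 - 0.8525i)(-0.9955) = (0.1347 - 0.06507i)
|111⟩: (-0.1253 - 0.09372i)(0.4423 - 0.8525i)(0.05842 + 0.07422i) = (-0.01276 - 0.006225i)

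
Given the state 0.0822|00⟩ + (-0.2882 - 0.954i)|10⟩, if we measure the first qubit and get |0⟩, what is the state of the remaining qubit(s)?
|0⟩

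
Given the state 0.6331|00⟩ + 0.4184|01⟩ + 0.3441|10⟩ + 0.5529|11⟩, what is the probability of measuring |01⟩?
0.1751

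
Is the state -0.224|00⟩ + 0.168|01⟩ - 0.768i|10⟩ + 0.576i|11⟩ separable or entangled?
Separable

Writing the state as a|00⟩ + b|01⟩ + c|10⟩ + d|11⟩, it is a product state iff ad − bc = 0.
Here (a, b, c, d) = (-0.224, 0.168, -0.768i, 0.576i): ad − bc = (-0.224)(0.576i) − (0.168)(-0.768i) = 0, so the state is separable.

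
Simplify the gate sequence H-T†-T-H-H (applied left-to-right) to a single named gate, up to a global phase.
H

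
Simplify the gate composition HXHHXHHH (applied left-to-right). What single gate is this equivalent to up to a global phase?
I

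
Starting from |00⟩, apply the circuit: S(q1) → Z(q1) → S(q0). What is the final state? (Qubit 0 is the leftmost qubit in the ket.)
|00⟩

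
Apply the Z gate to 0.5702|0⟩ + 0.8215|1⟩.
0.5702|0⟩ - 0.8215|1⟩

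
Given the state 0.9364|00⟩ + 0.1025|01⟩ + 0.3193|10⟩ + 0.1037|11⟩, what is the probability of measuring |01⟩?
0.01051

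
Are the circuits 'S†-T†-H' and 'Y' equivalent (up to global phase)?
No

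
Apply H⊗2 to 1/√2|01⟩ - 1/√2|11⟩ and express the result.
1/√2|10⟩ - 1/√2|11⟩

H⊗2 gives amp(|y⟩) = (1/2) Σ_x (−1)^(x·y) amp(|x⟩), where x·y is the number of positions in which both x and y have a 1.
|00⟩: (1/√2 - 1/√2)/2 = 0
|01⟩: (-1/√2 + 1/√2)/2 = 0
|10⟩: (1/√2 + 1/√2)/2 = 1/√2
|11⟩: (-1/√2 - 1/√2)/2 = -1/√2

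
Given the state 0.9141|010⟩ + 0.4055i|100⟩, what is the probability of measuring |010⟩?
0.8356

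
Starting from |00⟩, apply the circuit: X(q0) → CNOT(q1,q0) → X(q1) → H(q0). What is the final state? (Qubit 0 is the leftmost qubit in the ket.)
1/√2|01⟩ - 1/√2|11⟩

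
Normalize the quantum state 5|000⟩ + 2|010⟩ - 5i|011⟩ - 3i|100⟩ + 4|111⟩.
0.5625|000⟩ + 0.225|010⟩ - 0.5625i|011⟩ - 0.3375i|100⟩ + 0.45|111⟩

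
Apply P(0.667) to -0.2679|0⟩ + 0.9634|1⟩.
-0.2679|0⟩ + (0.7569 + 0.596i)|1⟩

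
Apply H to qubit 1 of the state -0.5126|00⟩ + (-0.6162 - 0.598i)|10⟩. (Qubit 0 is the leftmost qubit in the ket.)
-0.3625|00⟩ - 0.3625|01⟩ + (-0.4357 - 0.4228i)|10⟩ + (-0.4357 - 0.4228i)|11⟩

H on qubit 1 mixes each pair of kets that differ only in qubit 1: amplitudes (a, b) of (|…0…⟩, |…1…⟩) become ((a + b)/√2, (a − b)/√2). Kets absent from the input have amplitude 0.
(|00⟩, |01⟩): (a, b) = (-0.5126, 0) → (-0.3625, -0.3625)
(|10⟩, |11⟩): (a, b) = ((-0.6162 - 0.598i), 0) → ((-0.4357 - 0.4228i), (-0.4357 - 0.4228i))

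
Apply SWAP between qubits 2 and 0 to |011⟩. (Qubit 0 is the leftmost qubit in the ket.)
|110⟩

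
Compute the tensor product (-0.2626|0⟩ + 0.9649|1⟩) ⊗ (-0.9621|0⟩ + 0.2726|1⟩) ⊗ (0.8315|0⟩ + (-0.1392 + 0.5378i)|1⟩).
0.2101|000⟩ + (-0.03517 + 0.1359i)|001⟩ - 0.05952|010⟩ + (0.009965 - 0.0385i)|011⟩ - 0.7719|100⟩ + (0.1292 - 0.4993i)|101⟩ + 0.2187|110⟩ + (-0.03661 + 0.1415i)|111⟩

amp(|b₁b₂…⟩) = product of the factor amplitudes for bits b₁, b₂, …; only kets whose every factor amplitude is nonzero survive.
|000⟩: (-0.2626)(-0.9621)(0.8315) = 0.2101
|001⟩: (-0.2626)(-0.9621)(-0.1392 + 0.5378i) = (-0.03517 + 0.1359i)
|010⟩: (-0.2626)(0.2726)(0.8315) = -0.05952
|011⟩: (-0.2626)(0.2726)(-0.1392 + 0.5378i) = (0.009965 - 0.0385i)
|100⟩: (0.9649)(-0.9621)(0.8315) = -0.7719
|101⟩: (0.9649)(-0.9621)(-0.1392 + 0.5378i) = (0.1292 - 0.4993i)
|110⟩: (0.9649)(0.2726)(0.8315) = 0.2187
|111⟩: (0.9649)(0.2726)(-0.1392 + 0.5378i) = (-0.03661 + 0.1415i)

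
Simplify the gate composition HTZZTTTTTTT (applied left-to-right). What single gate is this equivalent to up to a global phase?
H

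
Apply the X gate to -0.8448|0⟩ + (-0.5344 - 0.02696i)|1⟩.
(-0.5344 - 0.02696i)|0⟩ - 0.8448|1⟩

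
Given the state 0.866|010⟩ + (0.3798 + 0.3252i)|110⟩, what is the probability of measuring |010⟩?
0.75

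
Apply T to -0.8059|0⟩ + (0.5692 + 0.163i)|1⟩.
-0.8059|0⟩ + (0.2872 + 0.5177i)|1⟩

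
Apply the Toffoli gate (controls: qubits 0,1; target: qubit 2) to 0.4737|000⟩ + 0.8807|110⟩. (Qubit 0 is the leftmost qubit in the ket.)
0.4737|000⟩ + 0.8807|111⟩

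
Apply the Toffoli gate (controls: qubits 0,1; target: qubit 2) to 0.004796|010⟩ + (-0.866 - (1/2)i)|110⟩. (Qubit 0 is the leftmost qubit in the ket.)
0.004796|010⟩ + (-0.866 - (1/2)i)|111⟩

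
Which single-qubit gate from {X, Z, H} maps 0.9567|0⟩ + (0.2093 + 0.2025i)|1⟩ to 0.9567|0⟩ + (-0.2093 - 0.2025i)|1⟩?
Z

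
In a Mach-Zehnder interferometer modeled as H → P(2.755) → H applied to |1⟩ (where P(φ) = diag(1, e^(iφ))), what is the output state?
(0.9631 - 0.1885i)|0⟩ + (0.0369 + 0.1885i)|1⟩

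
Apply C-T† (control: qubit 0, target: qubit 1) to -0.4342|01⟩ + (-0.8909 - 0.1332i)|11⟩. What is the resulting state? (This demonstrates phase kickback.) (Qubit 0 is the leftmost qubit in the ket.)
-0.4342|01⟩ + (-0.7241 + 0.5358i)|11⟩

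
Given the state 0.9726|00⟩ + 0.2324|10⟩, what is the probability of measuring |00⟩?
0.946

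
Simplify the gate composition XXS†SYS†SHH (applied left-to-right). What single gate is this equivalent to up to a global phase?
Y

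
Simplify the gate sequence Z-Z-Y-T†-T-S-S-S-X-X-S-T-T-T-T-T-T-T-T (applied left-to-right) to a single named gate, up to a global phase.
Y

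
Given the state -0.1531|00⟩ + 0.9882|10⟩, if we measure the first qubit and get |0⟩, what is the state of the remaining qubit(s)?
-|0⟩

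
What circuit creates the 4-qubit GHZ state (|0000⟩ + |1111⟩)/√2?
H(q0) → CNOT(q0,q1) → CNOT(q0,q2) → CNOT(q0,q3)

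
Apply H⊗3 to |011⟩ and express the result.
1/√8|000⟩ - 1/√8|001⟩ - 1/√8|010⟩ + 1/√8|011⟩ + 1/√8|100⟩ - 1/√8|101⟩ - 1/√8|110⟩ + 1/√8|111⟩

H⊗3 gives amp(|y⟩) = (1/2√2) Σ_x (−1)^(x·y) amp(|x⟩), where x·y is the number of positions in which both x and y have a 1.
|000⟩: (1)/(2√2) = 1/√8
|001⟩: (-1)/(2√2) = -1/√8
|010⟩: (-1)/(2√2) = -1/√8
|011⟩: (1)/(2√2) = 1/√8
|100⟩: (1)/(2√2) = 1/√8
|101⟩: (-1)/(2√2) = -1/√8
|110⟩: (-1)/(2√2) = -1/√8
|111⟩: (1)/(2√2) = 1/√8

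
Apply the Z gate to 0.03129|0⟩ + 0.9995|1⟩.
0.03129|0⟩ - 0.9995|1⟩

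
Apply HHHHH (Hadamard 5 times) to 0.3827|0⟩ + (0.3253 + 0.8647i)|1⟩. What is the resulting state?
(0.5006 + 0.6114i)|0⟩ + (0.04059 - 0.6114i)|1⟩

H² = I, so H^5 = H: a single Hadamard. With (a, b) = (0.3827, (0.3253 + 0.8647i)), H gives ((a + b)/√2, (a − b)/√2) = ((0.5006 + 0.6114i), (0.04059 - 0.6114i)).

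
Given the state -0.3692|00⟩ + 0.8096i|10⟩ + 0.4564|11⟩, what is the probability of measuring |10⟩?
0.6555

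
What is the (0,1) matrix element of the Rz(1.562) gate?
0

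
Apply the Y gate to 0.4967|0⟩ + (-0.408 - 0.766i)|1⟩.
(-0.766 + 0.408i)|0⟩ + 0.4967i|1⟩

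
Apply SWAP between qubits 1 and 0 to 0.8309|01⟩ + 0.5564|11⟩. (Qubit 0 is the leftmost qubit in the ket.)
0.8309|10⟩ + 0.5564|11⟩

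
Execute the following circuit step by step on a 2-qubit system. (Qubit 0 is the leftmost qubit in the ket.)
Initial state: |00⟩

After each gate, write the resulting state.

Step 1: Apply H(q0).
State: 1/√2|00⟩ + 1/√2|10⟩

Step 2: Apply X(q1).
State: 1/√2|01⟩ + 1/√2|11⟩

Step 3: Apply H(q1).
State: 1/2|00⟩ - 1/2|01⟩ + 1/2|10⟩ - 1/2|11⟩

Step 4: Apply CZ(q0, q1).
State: 1/2|00⟩ - 1/2|01⟩ + 1/2|10⟩ + 1/2|11⟩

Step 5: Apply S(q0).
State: 1/2|00⟩ - 1/2|01⟩ + (1/2)i|10⟩ + (1/2)i|11⟩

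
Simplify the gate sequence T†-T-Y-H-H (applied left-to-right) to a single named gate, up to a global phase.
Y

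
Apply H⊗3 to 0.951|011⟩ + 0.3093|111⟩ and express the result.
0.4456|000⟩ - 0.4456|001⟩ - 0.4456|010⟩ + 0.4456|011⟩ + 0.2269|100⟩ - 0.2269|101⟩ - 0.2269|110⟩ + 0.2269|111⟩

H⊗3 gives amp(|y⟩) = (1/2√2) Σ_x (−1)^(x·y) amp(|x⟩), where x·y is the number of positions in which both x and y have a 1.
|000⟩: (0.951 + 0.3093)/(2√2) = 0.4456
|001⟩: (-0.951 - 0.3093)/(2√2) = -0.4456
|010⟩: (-0.951 - 0.3093)/(2√2) = -0.4456
|011⟩: (0.951 + 0.3093)/(2√2) = 0.4456
|100⟩: (0.951 - 0.3093)/(2√2) = 0.2269
|101⟩: (-0.951 + 0.3093)/(2√2) = -0.2269
|110⟩: (-0.951 + 0.3093)/(2√2) = -0.2269
|111⟩: (0.951 - 0.3093)/(2√2) = 0.2269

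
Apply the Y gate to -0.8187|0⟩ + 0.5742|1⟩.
-0.5742i|0⟩ - 0.8187i|1⟩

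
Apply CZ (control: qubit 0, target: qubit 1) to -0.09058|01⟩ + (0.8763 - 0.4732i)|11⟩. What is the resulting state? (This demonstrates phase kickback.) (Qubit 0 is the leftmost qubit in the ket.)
-0.09058|01⟩ + (-0.8763 + 0.4732i)|11⟩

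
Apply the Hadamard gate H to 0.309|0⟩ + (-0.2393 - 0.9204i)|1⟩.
(0.04929 - 0.6508i)|0⟩ + (0.3877 + 0.6508i)|1⟩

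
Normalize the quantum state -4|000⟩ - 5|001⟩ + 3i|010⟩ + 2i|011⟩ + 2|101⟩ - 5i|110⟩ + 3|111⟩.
-0.417|000⟩ - 0.5213|001⟩ + 0.3128i|010⟩ + 0.2085i|011⟩ + 0.2085|101⟩ - 0.5213i|110⟩ + 0.3128|111⟩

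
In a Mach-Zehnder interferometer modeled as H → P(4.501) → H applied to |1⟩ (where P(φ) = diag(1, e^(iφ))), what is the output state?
(0.6049 + 0.4889i)|0⟩ + (0.3951 - 0.4889i)|1⟩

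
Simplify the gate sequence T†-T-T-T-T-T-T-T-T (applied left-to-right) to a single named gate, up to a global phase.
T†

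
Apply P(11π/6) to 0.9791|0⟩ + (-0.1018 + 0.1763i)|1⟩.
0.9791|0⟩ + (-0.00001139 + 0.2036i)|1⟩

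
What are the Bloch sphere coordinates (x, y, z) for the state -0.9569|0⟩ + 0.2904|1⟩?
(-0.5558, 0, 0.8313)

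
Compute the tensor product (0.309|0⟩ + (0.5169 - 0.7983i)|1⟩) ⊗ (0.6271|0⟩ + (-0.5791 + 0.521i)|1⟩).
0.1938|00⟩ + (-0.1789 + 0.161i)|01⟩ + (0.3241 - 0.5006i)|10⟩ + (0.1166 + 0.7316i)|11⟩

amp(|b₁b₂…⟩) = product of the factor amplitudes for bits b₁, b₂, …; only kets whose every factor amplitude is nonzero survive.
|00⟩: (0.309)(0.6271) = 0.1938
|01⟩: (0.309)(-0.5791 + 0.521i) = (-0.1789 + 0.161i)
|10⟩: (0.5169 - 0.7983i)(0.6271) = (0.3241 - 0.5006i)
|11⟩: (0.5169 - 0.7983i)(-0.5791 + 0.521i) = (0.1166 + 0.7316i)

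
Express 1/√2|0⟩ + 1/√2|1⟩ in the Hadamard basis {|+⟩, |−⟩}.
|+⟩

With |ψ⟩ = α|0⟩ + β|1⟩, the Hadamard-basis coefficients are ⟨+|ψ⟩ = (α + β)/√2 and ⟨−|ψ⟩ = (α − β)/√2.
Here α = 1/√2, β = 1/√2: (α + β)/√2 = 1, (α − β)/√2 = 0.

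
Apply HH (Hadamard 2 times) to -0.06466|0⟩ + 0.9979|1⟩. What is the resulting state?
-0.06466|0⟩ + 0.9979|1⟩

H² = I, so an even number of Hadamards cancels: H^2 = I and the state is unchanged.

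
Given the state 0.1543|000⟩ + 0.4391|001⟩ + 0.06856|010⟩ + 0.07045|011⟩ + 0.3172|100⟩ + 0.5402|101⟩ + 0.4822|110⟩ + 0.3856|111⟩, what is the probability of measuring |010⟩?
0.0047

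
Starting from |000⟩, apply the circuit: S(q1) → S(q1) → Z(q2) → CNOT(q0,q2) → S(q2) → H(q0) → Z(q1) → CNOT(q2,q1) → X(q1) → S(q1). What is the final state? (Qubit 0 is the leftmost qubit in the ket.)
(1/√2)i|010⟩ + (1/√2)i|110⟩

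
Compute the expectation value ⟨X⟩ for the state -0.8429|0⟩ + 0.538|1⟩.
-0.907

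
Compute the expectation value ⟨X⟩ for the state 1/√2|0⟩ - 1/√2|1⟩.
-1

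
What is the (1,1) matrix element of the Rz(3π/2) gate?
(-1/√2 + (1/√2)i)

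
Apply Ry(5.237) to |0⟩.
-0.8663|0⟩ + 0.4996|1⟩

Ry(5.237) = [[cos(θ/2), −sin(θ/2)], [sin(θ/2), cos(θ/2)]]; θ = 5.237, cos(θ/2) ≈ -0.866278, sin(θ/2) ≈ 0.499562.
With a = amp(|0⟩) = 1 and b = amp(|1⟩) = 0:
new amp(|0⟩) = (-0.866278)·a + (-0.499562)·b = -0.8663
new amp(|1⟩) = (0.499562)·a + (-0.866278)·b = 0.4996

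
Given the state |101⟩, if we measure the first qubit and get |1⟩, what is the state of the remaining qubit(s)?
|01⟩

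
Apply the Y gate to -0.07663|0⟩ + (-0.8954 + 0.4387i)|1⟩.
(0.4387 + 0.8954i)|0⟩ - 0.07663i|1⟩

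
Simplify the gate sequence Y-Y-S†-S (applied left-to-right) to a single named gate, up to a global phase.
I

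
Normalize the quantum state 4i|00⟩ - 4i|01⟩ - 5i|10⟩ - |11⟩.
0.5252i|00⟩ - 0.5252i|01⟩ - 0.6565i|10⟩ - 0.1313|11⟩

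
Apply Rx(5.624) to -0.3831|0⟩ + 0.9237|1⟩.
(0.3625 - 0.299i)|0⟩ + (-0.874 + 0.124i)|1⟩

Rx(5.624) = [[cos(θ/2), −i·sin(θ/2)], [−i·sin(θ/2), cos(θ/2)]]; θ = 5.624, cos(θ/2) ≈ -0.946174, sin(θ/2) ≈ 0.323658.
With a = amp(|0⟩) = -0.3831 and b = amp(|1⟩) = 0.9237:
new amp(|0⟩) = (-0.946174)·a + (-0.323658i)·b = (0.3625 - 0.299i)
new amp(|1⟩) = (-0.323658i)·a + (-0.946174)·b = (-0.874 + 0.124i)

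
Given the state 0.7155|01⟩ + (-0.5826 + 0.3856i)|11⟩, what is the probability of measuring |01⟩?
0.5119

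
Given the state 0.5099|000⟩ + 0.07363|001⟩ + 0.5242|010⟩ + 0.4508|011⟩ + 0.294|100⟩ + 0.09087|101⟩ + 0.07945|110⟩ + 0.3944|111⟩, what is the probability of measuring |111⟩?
0.1556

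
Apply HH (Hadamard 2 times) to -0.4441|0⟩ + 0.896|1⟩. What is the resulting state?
-0.4441|0⟩ + 0.896|1⟩

H² = I, so an even number of Hadamards cancels: H^2 = I and the state is unchanged.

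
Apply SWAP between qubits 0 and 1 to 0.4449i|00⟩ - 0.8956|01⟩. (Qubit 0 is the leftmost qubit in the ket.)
0.4449i|00⟩ - 0.8956|10⟩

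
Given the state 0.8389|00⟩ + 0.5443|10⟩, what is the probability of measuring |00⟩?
0.7038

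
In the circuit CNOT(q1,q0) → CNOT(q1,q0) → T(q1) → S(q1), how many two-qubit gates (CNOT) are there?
2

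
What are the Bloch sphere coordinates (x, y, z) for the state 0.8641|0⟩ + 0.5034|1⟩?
(0.87, 0, 0.4933)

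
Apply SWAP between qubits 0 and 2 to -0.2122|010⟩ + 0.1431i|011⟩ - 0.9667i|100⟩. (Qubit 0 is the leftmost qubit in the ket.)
-0.9667i|001⟩ - 0.2122|010⟩ + 0.1431i|110⟩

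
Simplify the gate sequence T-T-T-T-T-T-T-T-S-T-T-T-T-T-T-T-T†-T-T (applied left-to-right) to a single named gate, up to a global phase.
S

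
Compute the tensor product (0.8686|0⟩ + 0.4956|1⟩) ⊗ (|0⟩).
0.8686|00⟩ + 0.4956|10⟩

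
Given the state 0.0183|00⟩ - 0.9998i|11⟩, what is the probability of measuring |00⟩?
0.0003349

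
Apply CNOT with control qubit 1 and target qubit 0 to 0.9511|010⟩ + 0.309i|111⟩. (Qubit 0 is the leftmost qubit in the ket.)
0.309i|011⟩ + 0.9511|110⟩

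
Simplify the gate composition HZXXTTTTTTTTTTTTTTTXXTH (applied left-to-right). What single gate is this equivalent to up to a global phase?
X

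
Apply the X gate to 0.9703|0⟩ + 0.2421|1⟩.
0.2421|0⟩ + 0.9703|1⟩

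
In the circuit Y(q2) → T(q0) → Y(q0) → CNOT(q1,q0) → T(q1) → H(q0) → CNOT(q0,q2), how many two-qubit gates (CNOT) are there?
2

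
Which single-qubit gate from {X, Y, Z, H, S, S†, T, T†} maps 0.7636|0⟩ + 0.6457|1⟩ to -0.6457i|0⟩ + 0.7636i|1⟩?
Y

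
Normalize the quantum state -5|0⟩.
-|0⟩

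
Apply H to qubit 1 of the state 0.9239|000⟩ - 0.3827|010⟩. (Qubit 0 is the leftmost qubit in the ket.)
0.3827|000⟩ + 0.9239|010⟩

H on qubit 1 mixes each pair of kets that differ only in qubit 1: amplitudes (a, b) of (|…0…⟩, |…1…⟩) become ((a + b)/√2, (a − b)/√2). Kets absent from the input have amplitude 0.
(|000⟩, |010⟩): (a, b) = (0.9239, -0.3827) → (0.3827, 0.9239)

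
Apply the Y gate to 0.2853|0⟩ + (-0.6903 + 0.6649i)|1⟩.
(0.6649 + 0.6903i)|0⟩ + 0.2853i|1⟩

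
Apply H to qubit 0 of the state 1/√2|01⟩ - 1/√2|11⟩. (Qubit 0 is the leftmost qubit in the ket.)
|11⟩

H on qubit 0 mixes each pair of kets that differ only in qubit 0: amplitudes (a, b) of (|…0…⟩, |…1…⟩) become ((a + b)/√2, (a − b)/√2). Kets absent from the input have amplitude 0.
(|01⟩, |11⟩): (a, b) = (1/√2, -1/√2) → (0, 1)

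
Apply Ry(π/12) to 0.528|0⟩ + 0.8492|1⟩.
0.4126|0⟩ + 0.9109|1⟩

Ry(π/12) = [[cos(θ/2), −sin(θ/2)], [sin(θ/2), cos(θ/2)]]; θ = π/12, cos(θ/2) ≈ 0.991445, sin(θ/2) ≈ 0.130526.
With a = amp(|0⟩) = 0.528 and b = amp(|1⟩) = 0.8492:
new amp(|0⟩) = (0.991445)·a + (-0.130526)·b = 0.4126
new amp(|1⟩) = (0.130526)·a + (0.991445)·b = 0.9109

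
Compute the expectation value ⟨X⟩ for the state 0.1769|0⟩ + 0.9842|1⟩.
0.3482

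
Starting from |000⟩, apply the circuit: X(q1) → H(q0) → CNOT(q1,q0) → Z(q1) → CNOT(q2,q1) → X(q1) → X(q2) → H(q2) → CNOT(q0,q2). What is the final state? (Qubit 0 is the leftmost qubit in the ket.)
-1/2|000⟩ + 1/2|001⟩ + 1/2|100⟩ - 1/2|101⟩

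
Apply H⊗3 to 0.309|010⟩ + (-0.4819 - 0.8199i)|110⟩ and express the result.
(-0.06113 - 0.2899i)|000⟩ + (-0.06113 - 0.2899i)|001⟩ + (0.06113 + 0.2899i)|010⟩ + (0.06113 + 0.2899i)|011⟩ + (0.2796 + 0.2899i)|100⟩ + (0.2796 + 0.2899i)|101⟩ + (-0.2796 - 0.2899i)|110⟩ + (-0.2796 - 0.2899i)|111⟩

H⊗3 gives amp(|y⟩) = (1/2√2) Σ_x (−1)^(x·y) amp(|x⟩), where x·y is the number of positions in which both x and y have a 1.
|000⟩: (0.309 + (-0.4819 - 0.8199i))/(2√2) = (-0.06113 - 0.2899i)
|001⟩: (0.309 + (-0.4819 - 0.8199i))/(2√2) = (-0.06113 - 0.2899i)
|010⟩: (-0.309 - (-0.4819 - 0.8199i))/(2√2) = (0.06113 + 0.2899i)
|011⟩: (-0.309 - (-0.4819 - 0.8199i))/(2√2) = (0.06113 + 0.2899i)
|100⟩: (0.309 - (-0.4819 - 0.8199i))/(2√2) = (0.2796 + 0.2899i)
|101⟩: (0.309 - (-0.4819 - 0.8199i))/(2√2) = (0.2796 + 0.2899i)
|110⟩: (-0.309 + (-0.4819 - 0.8199i))/(2√2) = (-0.2796 - 0.2899i)
|111⟩: (-0.309 + (-0.4819 - 0.8199i))/(2√2) = (-0.2796 - 0.2899i)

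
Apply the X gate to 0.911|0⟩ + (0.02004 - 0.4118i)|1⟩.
(0.02004 - 0.4118i)|0⟩ + 0.911|1⟩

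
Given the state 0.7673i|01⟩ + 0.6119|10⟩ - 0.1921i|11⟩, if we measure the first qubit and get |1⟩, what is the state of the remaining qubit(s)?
0.9541|0⟩ - 0.2995i|1⟩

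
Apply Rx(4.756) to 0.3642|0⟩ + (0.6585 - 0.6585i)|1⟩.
(-0.7184 - 0.4554i)|0⟩ + (-0.4757 + 0.2238i)|1⟩

Rx(4.756) = [[cos(θ/2), −i·sin(θ/2)], [−i·sin(θ/2), cos(θ/2)]]; θ = 4.756, cos(θ/2) ≈ -0.722356, sin(θ/2) ≈ 0.691521.
With a = amp(|0⟩) = 0.3642 and b = amp(|1⟩) = (0.6585 - 0.6585i):
new amp(|0⟩) = (-0.722356)·a + (-0.691521i)·b = (-0.7184 - 0.4554i)
new amp(|1⟩) = (-0.691521i)·a + (-0.722356)·b = (-0.4757 + 0.2238i)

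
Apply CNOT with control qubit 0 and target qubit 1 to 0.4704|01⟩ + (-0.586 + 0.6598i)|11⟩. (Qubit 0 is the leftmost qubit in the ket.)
0.4704|01⟩ + (-0.586 + 0.6598i)|10⟩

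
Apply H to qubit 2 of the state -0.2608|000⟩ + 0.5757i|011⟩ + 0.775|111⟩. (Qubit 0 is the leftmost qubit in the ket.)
-0.1844|000⟩ - 0.1844|001⟩ + 0.4071i|010⟩ - 0.4071i|011⟩ + 0.548|110⟩ - 0.548|111⟩

H on qubit 2 mixes each pair of kets that differ only in qubit 2: amplitudes (a, b) of (|…0…⟩, |…1…⟩) become ((a + b)/√2, (a − b)/√2). Kets absent from the input have amplitude 0.
(|000⟩, |001⟩): (a, b) = (-0.2608, 0) → (-0.1844, -0.1844)
(|010⟩, |011⟩): (a, b) = (0, 0.5757i) → (0.4071i, -0.4071i)
(|110⟩, |111⟩): (a, b) = (0, 0.775) → (0.548, -0.548)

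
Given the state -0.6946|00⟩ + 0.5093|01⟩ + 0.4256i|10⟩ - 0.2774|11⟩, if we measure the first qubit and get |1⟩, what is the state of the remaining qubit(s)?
0.8378i|0⟩ - 0.546|1⟩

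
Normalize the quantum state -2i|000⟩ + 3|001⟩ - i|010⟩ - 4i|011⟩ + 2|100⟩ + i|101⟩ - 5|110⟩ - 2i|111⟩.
-0.25i|000⟩ + 0.375|001⟩ - 0.125i|010⟩ - (1/2)i|011⟩ + 0.25|100⟩ + 0.125i|101⟩ - 0.625|110⟩ - 0.25i|111⟩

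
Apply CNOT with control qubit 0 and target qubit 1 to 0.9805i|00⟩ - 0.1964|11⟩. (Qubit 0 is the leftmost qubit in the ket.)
0.9805i|00⟩ - 0.1964|10⟩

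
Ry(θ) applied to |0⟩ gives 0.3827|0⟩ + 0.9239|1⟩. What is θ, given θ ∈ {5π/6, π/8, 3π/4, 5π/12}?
3π/4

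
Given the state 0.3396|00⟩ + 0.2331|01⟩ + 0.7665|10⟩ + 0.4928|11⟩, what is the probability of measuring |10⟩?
0.5875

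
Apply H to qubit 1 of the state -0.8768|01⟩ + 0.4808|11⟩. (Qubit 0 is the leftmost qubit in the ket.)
-0.62|00⟩ + 0.62|01⟩ + 0.34|10⟩ - 0.34|11⟩

H on qubit 1 mixes each pair of kets that differ only in qubit 1: amplitudes (a, b) of (|…0…⟩, |…1…⟩) become ((a + b)/√2, (a − b)/√2). Kets absent from the input have amplitude 0.
(|00⟩, |01⟩): (a, b) = (0, -0.8768) → (-0.62, 0.62)
(|10⟩, |11⟩): (a, b) = (0, 0.4808) → (0.34, -0.34)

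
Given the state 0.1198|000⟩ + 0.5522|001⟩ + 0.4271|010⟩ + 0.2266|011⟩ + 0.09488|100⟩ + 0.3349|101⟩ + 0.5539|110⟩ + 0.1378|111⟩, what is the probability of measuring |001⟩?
0.3049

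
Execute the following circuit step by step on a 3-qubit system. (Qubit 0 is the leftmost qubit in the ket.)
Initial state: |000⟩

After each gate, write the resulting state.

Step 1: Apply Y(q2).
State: i|001⟩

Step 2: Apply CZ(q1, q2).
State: i|001⟩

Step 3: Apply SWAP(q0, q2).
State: i|100⟩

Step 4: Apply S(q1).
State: i|100⟩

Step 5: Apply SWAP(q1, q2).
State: i|100⟩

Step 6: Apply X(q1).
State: i|110⟩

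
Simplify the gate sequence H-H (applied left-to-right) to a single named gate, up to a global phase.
I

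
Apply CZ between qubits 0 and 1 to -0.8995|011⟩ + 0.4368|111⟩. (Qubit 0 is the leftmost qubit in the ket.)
-0.8995|011⟩ - 0.4368|111⟩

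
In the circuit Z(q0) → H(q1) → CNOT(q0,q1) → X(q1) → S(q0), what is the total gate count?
5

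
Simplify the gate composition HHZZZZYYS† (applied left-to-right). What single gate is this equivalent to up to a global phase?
S†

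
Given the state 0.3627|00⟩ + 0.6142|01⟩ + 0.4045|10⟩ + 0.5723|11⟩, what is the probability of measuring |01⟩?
0.3772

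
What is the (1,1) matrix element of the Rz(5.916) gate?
(-0.9832 + 0.1826i)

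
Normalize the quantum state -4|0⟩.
-|0⟩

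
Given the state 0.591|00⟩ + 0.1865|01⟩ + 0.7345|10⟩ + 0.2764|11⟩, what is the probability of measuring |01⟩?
0.03478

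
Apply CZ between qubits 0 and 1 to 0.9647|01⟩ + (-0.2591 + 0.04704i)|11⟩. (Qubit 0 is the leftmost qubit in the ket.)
0.9647|01⟩ + (0.2591 - 0.04704i)|11⟩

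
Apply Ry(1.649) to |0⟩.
0.6789|0⟩ + 0.7342|1⟩

Ry(1.649) = [[cos(θ/2), −sin(θ/2)], [sin(θ/2), cos(θ/2)]]; θ = 1.649, cos(θ/2) ≈ 0.678924, sin(θ/2) ≈ 0.734208.
With a = amp(|0⟩) = 1 and b = amp(|1⟩) = 0:
new amp(|0⟩) = (0.678924)·a + (-0.734208)·b = 0.6789
new amp(|1⟩) = (0.734208)·a + (0.678924)·b = 0.7342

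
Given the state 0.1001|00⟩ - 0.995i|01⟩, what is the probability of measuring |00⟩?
0.01002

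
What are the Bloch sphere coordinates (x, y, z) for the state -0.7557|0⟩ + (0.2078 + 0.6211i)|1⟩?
(-0.3141, -0.9387, 0.1421)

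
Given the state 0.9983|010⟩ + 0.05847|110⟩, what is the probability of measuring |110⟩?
0.003419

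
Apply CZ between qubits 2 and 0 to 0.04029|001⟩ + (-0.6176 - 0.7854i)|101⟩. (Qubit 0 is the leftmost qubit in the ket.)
0.04029|001⟩ + (0.6176 + 0.7854i)|101⟩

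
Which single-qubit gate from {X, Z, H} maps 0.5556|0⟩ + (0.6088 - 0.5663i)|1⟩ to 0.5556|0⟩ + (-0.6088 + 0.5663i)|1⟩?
Z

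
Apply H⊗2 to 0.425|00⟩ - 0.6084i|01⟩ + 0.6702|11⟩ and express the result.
(0.5476 - 0.3042i)|00⟩ + (-0.1226 + 0.3042i)|01⟩ + (-0.1226 - 0.3042i)|10⟩ + (0.5476 + 0.3042i)|11⟩

H⊗2 gives amp(|y⟩) = (1/2) Σ_x (−1)^(x·y) amp(|x⟩), where x·y is the number of positions in which both x and y have a 1.
|00⟩: (0.425 - 0.6084i + 0.6702)/2 = (0.5476 - 0.3042i)
|01⟩: (0.425 + 0.6084i - 0.6702)/2 = (-0.1226 + 0.3042i)
|10⟩: (0.425 - 0.6084i - 0.6702)/2 = (-0.1226 - 0.3042i)
|11⟩: (0.425 + 0.6084i + 0.6702)/2 = (0.5476 + 0.3042i)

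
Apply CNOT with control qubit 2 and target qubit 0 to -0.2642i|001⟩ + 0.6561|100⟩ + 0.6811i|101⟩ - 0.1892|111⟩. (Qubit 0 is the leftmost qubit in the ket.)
0.6811i|001⟩ - 0.1892|011⟩ + 0.6561|100⟩ - 0.2642i|101⟩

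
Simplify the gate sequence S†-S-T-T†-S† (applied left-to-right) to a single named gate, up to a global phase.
S†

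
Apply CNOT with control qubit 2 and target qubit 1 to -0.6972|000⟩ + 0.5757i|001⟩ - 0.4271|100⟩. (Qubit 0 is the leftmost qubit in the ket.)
-0.6972|000⟩ + 0.5757i|011⟩ - 0.4271|100⟩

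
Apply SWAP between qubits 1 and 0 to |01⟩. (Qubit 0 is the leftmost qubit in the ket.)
|10⟩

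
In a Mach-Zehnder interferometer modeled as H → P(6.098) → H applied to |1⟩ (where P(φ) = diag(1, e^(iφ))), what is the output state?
(0.008549 + 0.09206i)|0⟩ + (0.9915 - 0.09206i)|1⟩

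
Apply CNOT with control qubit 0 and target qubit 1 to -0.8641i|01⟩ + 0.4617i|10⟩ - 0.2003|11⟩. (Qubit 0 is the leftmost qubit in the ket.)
-0.8641i|01⟩ - 0.2003|10⟩ + 0.4617i|11⟩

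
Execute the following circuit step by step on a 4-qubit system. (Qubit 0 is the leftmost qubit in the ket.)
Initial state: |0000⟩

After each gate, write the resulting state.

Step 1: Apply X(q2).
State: |0010⟩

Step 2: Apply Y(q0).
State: i|1010⟩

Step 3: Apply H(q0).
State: (1/√2)i|0010⟩ - (1/√2)i|1010⟩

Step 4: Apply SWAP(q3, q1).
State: (1/√2)i|0010⟩ - (1/√2)i|1010⟩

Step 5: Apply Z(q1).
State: (1/√2)i|0010⟩ - (1/√2)i|1010⟩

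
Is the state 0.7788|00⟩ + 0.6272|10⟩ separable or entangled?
Separable

Writing the state as a|00⟩ + b|01⟩ + c|10⟩ + d|11⟩, it is a product state iff ad − bc = 0.
Here (a, b, c, d) = (0.7788, 0, 0.6272, 0): ad − bc = (0.7788)(0) − (0)(0.6272) = 0, so the state is separable.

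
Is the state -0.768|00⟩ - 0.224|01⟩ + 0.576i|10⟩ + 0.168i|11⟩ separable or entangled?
Separable

Writing the state as a|00⟩ + b|01⟩ + c|10⟩ + d|11⟩, it is a product state iff ad − bc = 0.
Here (a, b, c, d) = (-0.768, -0.224, 0.576i, 0.168i): ad − bc = (-0.768)(0.168i) − (-0.224)(0.576i) = 0, so the state is separable.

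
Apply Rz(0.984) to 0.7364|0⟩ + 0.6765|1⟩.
(0.6491 - 0.3479i)|0⟩ + (0.5963 + 0.3196i)|1⟩

Rz(0.984) = [[e^(−iθ/2), 0], [0, e^(iθ/2)]] with e^(±iθ/2) = cos(θ/2) ± i·sin(θ/2); θ = 0.984, cos(θ/2) ≈ 0.88139, sin(θ/2) ≈ 0.47239.
With a = amp(|0⟩) = 0.7364 and b = amp(|1⟩) = 0.6765:
new amp(|0⟩) = (0.88139 - 0.47239i)·a = (0.6491 - 0.3479i)
new amp(|1⟩) = (0.88139 + 0.47239i)·b = (0.5963 + 0.3196i)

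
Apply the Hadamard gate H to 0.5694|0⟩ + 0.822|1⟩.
0.9839|0⟩ - 0.1786|1⟩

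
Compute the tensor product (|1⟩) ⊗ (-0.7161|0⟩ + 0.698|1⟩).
-0.7161|10⟩ + 0.698|11⟩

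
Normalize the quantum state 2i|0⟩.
i|0⟩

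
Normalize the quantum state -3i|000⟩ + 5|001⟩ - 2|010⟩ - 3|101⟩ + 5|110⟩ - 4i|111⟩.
-0.3198i|000⟩ + 0.533|001⟩ - 0.2132|010⟩ - 0.3198|101⟩ + 0.533|110⟩ - 0.4264i|111⟩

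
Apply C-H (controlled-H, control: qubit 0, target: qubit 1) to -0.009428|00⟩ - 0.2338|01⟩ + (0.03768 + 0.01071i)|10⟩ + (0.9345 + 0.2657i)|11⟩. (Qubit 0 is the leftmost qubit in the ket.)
-0.009428|00⟩ - 0.2338|01⟩ + (0.6874 + 0.1955i)|10⟩ + (-0.6341 - 0.1803i)|11⟩

C-H leaves the control-|0⟩ kets |00⟩, |01⟩ unchanged and applies H to qubit 1 on the control-|1⟩ pair (|10⟩, |11⟩).
H = [[1/√2, 1/√2], [1/√2, -1/√2]].
With a = amp(|10⟩) = (0.03768 + 0.01071i) and b = amp(|11⟩) = (0.9345 + 0.2657i):
new amp(|10⟩) = (1/√2)·a + (1/√2)·b = (0.6874 + 0.1955i)
new amp(|11⟩) = (1/√2)·a + (-1/√2)·b = (-0.6341 - 0.1803i)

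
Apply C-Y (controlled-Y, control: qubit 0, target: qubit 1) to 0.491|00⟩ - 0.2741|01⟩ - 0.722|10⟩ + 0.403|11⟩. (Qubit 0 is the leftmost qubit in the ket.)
0.491|00⟩ - 0.2741|01⟩ - 0.403i|10⟩ - 0.722i|11⟩

C-Y leaves the control-|0⟩ kets |00⟩, |01⟩ unchanged and applies Y to qubit 1 on the control-|1⟩ pair (|10⟩, |11⟩).
Y = [[0, -i], [i, 0]].
With a = amp(|10⟩) = -0.722 and b = amp(|11⟩) = 0.403:
new amp(|10⟩) = (-i)·b = -0.403i
new amp(|11⟩) = (i)·a = -0.722i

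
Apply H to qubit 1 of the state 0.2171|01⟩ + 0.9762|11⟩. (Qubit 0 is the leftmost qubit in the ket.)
0.1535|00⟩ - 0.1535|01⟩ + 0.6903|10⟩ - 0.6903|11⟩

H on qubit 1 mixes each pair of kets that differ only in qubit 1: amplitudes (a, b) of (|…0…⟩, |…1…⟩) become ((a + b)/√2, (a − b)/√2). Kets absent from the input have amplitude 0.
(|00⟩, |01⟩): (a, b) = (0, 0.2171) → (0.1535, -0.1535)
(|10⟩, |11⟩): (a, b) = (0, 0.9762) → (0.6903, -0.6903)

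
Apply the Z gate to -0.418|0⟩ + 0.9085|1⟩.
-0.418|0⟩ - 0.9085|1⟩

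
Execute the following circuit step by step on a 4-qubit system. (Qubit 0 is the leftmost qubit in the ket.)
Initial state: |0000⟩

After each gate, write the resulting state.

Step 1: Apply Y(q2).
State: i|0010⟩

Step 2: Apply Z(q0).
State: i|0010⟩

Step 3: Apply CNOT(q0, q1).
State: i|0010⟩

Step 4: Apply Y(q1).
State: -|0110⟩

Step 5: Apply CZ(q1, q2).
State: |0110⟩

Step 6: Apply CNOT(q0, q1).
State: |0110⟩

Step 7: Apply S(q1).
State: i|0110⟩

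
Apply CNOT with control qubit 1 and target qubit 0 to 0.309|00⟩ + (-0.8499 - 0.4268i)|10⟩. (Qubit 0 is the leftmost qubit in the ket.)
0.309|00⟩ + (-0.8499 - 0.4268i)|10⟩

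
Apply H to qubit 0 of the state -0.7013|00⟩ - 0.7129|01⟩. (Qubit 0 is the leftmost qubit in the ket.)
-0.4959|00⟩ - 0.5041|01⟩ - 0.4959|10⟩ - 0.5041|11⟩

H on qubit 0 mixes each pair of kets that differ only in qubit 0: amplitudes (a, b) of (|…0…⟩, |…1…⟩) become ((a + b)/√2, (a − b)/√2). Kets absent from the input have amplitude 0.
(|00⟩, |10⟩): (a, b) = (-0.7013, 0) → (-0.4959, -0.4959)
(|01⟩, |11⟩): (a, b) = (-0.7129, 0) → (-0.5041, -0.5041)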